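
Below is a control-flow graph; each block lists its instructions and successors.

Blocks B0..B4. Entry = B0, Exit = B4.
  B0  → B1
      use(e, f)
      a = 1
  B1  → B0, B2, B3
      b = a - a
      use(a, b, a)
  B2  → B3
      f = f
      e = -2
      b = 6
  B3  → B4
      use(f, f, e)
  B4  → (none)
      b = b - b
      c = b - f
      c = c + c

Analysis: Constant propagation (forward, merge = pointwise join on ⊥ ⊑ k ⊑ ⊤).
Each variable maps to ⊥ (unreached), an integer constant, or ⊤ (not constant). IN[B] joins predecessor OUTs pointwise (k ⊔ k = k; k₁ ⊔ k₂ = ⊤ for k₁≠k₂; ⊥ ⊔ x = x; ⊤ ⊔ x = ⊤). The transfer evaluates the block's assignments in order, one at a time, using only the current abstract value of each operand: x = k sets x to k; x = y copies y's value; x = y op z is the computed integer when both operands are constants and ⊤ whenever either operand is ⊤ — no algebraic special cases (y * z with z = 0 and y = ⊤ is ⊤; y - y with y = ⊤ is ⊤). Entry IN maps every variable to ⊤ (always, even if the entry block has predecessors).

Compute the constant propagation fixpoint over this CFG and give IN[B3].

Converged values:
  B0: | IN=(all ⊤) | OUT={a:1; rest ⊤}
  B1: | IN={a:1; rest ⊤} | OUT={a:1, b:0; rest ⊤}
  B2: | IN={a:1, b:0; rest ⊤} | OUT={a:1, b:6, e:-2; rest ⊤}
  B3: | IN={a:1; rest ⊤} | OUT={a:1; rest ⊤}
  B4: | IN={a:1; rest ⊤} | OUT={a:1; rest ⊤}

Merge at B3: IN[B3] = OUT[B1] ⊔ OUT[B2] = {a: 1, b: ⊤, c: ⊤, d: ⊤, e: ⊤, f: ⊤}

Answer: {a: 1, b: ⊤, c: ⊤, d: ⊤, e: ⊤, f: ⊤}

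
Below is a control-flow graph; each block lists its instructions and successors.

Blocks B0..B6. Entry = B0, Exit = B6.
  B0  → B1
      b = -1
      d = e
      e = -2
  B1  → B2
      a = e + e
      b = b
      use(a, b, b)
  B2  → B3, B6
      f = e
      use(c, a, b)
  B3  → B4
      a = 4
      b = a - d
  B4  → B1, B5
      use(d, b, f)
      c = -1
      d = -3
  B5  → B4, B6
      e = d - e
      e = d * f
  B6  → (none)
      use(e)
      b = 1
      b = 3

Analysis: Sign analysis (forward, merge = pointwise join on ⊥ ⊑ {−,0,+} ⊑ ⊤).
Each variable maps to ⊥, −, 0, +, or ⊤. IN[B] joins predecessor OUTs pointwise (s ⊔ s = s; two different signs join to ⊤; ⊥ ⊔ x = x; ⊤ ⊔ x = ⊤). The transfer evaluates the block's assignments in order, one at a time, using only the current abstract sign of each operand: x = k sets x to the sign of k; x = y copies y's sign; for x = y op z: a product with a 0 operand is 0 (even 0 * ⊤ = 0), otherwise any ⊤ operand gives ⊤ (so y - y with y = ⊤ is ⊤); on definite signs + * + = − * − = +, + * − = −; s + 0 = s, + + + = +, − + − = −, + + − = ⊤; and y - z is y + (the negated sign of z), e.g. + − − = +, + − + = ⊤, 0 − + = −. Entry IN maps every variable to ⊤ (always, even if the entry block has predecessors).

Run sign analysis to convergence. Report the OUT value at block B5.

Per-block solution:
  B0: | IN=(all ⊤) | OUT={b:-, e:-; rest ⊤}
  B1: | IN=(all ⊤) | OUT=(all ⊤)
  B2: | IN=(all ⊤) | OUT=(all ⊤)
  B3: | IN=(all ⊤) | OUT={a:+; rest ⊤}
  B4: | IN={a:+; rest ⊤} | OUT={a:+, c:-, d:-; rest ⊤}
  B5: | IN={a:+, c:-, d:-; rest ⊤} | OUT={a:+, c:-, d:-; rest ⊤}
  B6: | IN=(all ⊤) | OUT={b:+; rest ⊤}

Merge at B5: IN[B5] = OUT[B4] = {a: +, b: ⊤, c: -, d: -, e: ⊤, f: ⊤}
Applying B5's transfer function to that IN value gives OUT[B5] (row B5 above).

Answer: {a: +, b: ⊤, c: -, d: -, e: ⊤, f: ⊤}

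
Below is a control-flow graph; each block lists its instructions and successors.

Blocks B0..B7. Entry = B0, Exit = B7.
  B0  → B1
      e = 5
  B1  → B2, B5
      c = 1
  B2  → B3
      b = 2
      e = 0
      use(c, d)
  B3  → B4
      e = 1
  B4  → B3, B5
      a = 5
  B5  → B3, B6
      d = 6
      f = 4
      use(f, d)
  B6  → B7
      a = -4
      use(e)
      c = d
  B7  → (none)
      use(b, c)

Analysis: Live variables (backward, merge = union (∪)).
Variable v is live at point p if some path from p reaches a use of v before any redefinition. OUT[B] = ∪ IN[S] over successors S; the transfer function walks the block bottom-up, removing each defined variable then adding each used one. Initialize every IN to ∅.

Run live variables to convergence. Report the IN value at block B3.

Converged values:
  B0:   IN={b, d}   OUT={b, d, e}
  B1:   IN={b, d, e}   OUT={b, c, d, e}
  B2:   IN={c, d}   OUT={b}
  B3:   IN={b}   OUT={b, e}
  B4:   IN={b, e}   OUT={b, e}
  B5:   IN={b, e}   OUT={b, d, e}
  B6:   IN={b, d, e}   OUT={b, c}
  B7:   IN={b, c}   OUT={}

Merge at B3: OUT[B3] = IN[B4] = {b, e}
Applying B3's transfer function to that OUT value gives IN[B3] (row B3 above).

Answer: {b}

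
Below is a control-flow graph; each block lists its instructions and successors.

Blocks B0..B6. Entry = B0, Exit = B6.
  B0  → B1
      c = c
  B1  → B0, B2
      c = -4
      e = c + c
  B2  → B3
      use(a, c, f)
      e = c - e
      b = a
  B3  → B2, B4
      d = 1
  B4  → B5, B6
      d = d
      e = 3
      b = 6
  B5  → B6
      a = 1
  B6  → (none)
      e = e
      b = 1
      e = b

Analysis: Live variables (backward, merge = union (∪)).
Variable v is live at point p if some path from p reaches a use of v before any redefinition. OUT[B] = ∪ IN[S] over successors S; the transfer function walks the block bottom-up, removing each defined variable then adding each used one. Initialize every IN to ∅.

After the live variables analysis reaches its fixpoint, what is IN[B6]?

Fixpoint table:
  B0:  IN={a, c, f}  OUT={a, f}
  B1:  IN={a, f}  OUT={a, c, e, f}
  B2:  IN={a, c, e, f}  OUT={a, c, e, f}
  B3:  IN={a, c, e, f}  OUT={a, c, d, e, f}
  B4:  IN={d}  OUT={e}
  B5:  IN={e}  OUT={e}
  B6:  IN={e}  OUT={}

B6 is the boundary node: OUT[B6] = {}
Applying B6's transfer function to that OUT value gives IN[B6] (row B6 above).

Answer: {e}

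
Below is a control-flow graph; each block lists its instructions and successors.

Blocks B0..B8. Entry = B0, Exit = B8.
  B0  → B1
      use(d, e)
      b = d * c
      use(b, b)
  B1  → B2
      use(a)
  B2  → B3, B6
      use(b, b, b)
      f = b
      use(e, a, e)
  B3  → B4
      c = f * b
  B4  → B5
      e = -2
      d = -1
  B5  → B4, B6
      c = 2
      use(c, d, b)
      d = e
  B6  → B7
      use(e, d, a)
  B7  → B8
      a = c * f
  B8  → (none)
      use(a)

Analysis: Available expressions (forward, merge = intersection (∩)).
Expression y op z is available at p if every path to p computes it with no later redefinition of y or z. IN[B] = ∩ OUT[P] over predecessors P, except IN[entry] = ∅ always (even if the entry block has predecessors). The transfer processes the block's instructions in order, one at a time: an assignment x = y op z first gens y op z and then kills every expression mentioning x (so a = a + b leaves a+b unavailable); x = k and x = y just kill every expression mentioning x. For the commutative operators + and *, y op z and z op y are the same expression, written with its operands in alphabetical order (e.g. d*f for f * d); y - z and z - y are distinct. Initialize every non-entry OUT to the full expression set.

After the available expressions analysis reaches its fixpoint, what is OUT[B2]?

Answer: {c*d}

Derivation:
Fixpoint table:
  B0:   IN={}   OUT={c*d}
  B1:   IN={c*d}   OUT={c*d}
  B2:   IN={c*d}   OUT={c*d}
  B3:   IN={c*d}   OUT={b*f}
  B4:   IN={b*f}   OUT={b*f}
  B5:   IN={b*f}   OUT={b*f}
  B6:   IN={}   OUT={}
  B7:   IN={}   OUT={c*f}
  B8:   IN={c*f}   OUT={c*f}

Merge at B2: IN[B2] = OUT[B1] = {c*d}
Applying B2's transfer function to that IN value gives OUT[B2] (row B2 above).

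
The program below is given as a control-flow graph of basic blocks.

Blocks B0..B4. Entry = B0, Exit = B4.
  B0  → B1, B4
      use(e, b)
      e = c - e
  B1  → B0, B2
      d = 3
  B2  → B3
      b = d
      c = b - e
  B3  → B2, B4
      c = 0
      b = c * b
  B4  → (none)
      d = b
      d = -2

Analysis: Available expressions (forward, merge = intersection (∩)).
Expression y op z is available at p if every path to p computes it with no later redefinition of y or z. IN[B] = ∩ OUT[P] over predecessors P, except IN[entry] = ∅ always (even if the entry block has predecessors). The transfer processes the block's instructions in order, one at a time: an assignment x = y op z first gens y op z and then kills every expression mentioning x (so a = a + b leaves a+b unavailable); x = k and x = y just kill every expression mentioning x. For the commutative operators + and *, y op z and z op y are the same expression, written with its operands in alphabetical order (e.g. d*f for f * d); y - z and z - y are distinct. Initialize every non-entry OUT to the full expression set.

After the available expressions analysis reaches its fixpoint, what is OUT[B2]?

Per-block solution:
  B0: | IN={} | OUT={}
  B1: | IN={} | OUT={}
  B2: | IN={} | OUT={b-e}
  B3: | IN={b-e} | OUT={}
  B4: | IN={} | OUT={}

Merge at B2: IN[B2] = OUT[B1] ∩ OUT[B3] = {}
Applying B2's transfer function to that IN value gives OUT[B2] (row B2 above).

Answer: {b-e}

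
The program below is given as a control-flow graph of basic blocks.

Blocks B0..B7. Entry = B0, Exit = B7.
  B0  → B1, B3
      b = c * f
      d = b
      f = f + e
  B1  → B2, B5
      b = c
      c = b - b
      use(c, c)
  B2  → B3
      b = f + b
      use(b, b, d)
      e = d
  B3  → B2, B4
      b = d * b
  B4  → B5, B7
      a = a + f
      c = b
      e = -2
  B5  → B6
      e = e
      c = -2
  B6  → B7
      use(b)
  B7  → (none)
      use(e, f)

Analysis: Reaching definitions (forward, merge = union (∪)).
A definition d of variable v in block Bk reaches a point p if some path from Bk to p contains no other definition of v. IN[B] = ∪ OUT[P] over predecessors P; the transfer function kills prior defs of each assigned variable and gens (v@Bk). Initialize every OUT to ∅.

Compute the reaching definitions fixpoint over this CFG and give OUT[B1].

Answer: {b@B1, c@B1, d@B0, f@B0}

Trace:
Per-block solution:
  B0: | IN={} | OUT={b@B0, d@B0, f@B0}
  B1: | IN={b@B0, d@B0, f@B0} | OUT={b@B1, c@B1, d@B0, f@B0}
  B2: | IN={b@B1, b@B3, c@B1, d@B0, e@B2, f@B0} | OUT={b@B2, c@B1, d@B0, e@B2, f@B0}
  B3: | IN={b@B0, b@B2, c@B1, d@B0, e@B2, f@B0} | OUT={b@B3, c@B1, d@B0, e@B2, f@B0}
  B4: | IN={b@B3, c@B1, d@B0, e@B2, f@B0} | OUT={a@B4, b@B3, c@B4, d@B0, e@B4, f@B0}
  B5: | IN={a@B4, b@B1, b@B3, c@B1, c@B4, d@B0, e@B4, f@B0} | OUT={a@B4, b@B1, b@B3, c@B5, d@B0, e@B5, f@B0}
  B6: | IN={a@B4, b@B1, b@B3, c@B5, d@B0, e@B5, f@B0} | OUT={a@B4, b@B1, b@B3, c@B5, d@B0, e@B5, f@B0}
  B7: | IN={a@B4, b@B1, b@B3, c@B4, c@B5, d@B0, e@B4, e@B5, f@B0} | OUT={a@B4, b@B1, b@B3, c@B4, c@B5, d@B0, e@B4, e@B5, f@B0}

Merge at B1: IN[B1] = OUT[B0] = {b@B0, d@B0, f@B0}
Applying B1's transfer function to that IN value gives OUT[B1] (row B1 above).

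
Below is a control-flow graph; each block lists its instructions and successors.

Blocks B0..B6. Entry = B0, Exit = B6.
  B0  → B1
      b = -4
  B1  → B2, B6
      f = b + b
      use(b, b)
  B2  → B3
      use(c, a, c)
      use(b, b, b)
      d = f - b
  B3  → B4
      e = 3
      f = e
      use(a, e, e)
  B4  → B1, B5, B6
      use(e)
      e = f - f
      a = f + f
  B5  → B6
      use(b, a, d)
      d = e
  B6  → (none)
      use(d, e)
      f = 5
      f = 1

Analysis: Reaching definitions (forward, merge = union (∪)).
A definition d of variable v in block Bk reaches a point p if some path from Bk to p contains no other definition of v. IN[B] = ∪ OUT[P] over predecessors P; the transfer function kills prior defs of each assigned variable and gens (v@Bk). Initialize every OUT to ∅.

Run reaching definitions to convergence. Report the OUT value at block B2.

Answer: {a@B4, b@B0, d@B2, e@B4, f@B1}

Working:
Converged values:
  B0:  IN={}  OUT={b@B0}
  B1:  IN={a@B4, b@B0, d@B2, e@B4, f@B3}  OUT={a@B4, b@B0, d@B2, e@B4, f@B1}
  B2:  IN={a@B4, b@B0, d@B2, e@B4, f@B1}  OUT={a@B4, b@B0, d@B2, e@B4, f@B1}
  B3:  IN={a@B4, b@B0, d@B2, e@B4, f@B1}  OUT={a@B4, b@B0, d@B2, e@B3, f@B3}
  B4:  IN={a@B4, b@B0, d@B2, e@B3, f@B3}  OUT={a@B4, b@B0, d@B2, e@B4, f@B3}
  B5:  IN={a@B4, b@B0, d@B2, e@B4, f@B3}  OUT={a@B4, b@B0, d@B5, e@B4, f@B3}
  B6:  IN={a@B4, b@B0, d@B2, d@B5, e@B4, f@B1, f@B3}  OUT={a@B4, b@B0, d@B2, d@B5, e@B4, f@B6}

Merge at B2: IN[B2] = OUT[B1] = {a@B4, b@B0, d@B2, e@B4, f@B1}
Applying B2's transfer function to that IN value gives OUT[B2] (row B2 above).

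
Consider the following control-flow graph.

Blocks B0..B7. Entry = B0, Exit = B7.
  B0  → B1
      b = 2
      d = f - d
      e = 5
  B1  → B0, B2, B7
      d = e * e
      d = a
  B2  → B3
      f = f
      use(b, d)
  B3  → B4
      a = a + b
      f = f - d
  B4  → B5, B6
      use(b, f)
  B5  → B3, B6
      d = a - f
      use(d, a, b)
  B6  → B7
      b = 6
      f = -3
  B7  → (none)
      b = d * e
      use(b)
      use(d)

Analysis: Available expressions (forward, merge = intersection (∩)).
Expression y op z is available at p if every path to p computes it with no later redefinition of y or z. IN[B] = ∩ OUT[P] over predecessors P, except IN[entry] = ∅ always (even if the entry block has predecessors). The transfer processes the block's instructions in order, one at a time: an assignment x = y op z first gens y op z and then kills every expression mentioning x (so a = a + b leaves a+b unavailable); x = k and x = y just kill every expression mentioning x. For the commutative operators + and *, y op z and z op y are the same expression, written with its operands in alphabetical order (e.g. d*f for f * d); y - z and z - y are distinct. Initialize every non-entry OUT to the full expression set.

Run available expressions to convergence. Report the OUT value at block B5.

Fixpoint table:
  B0:  IN={}  OUT={}
  B1:  IN={}  OUT={e*e}
  B2:  IN={e*e}  OUT={e*e}
  B3:  IN={e*e}  OUT={e*e}
  B4:  IN={e*e}  OUT={e*e}
  B5:  IN={e*e}  OUT={a-f, e*e}
  B6:  IN={e*e}  OUT={e*e}
  B7:  IN={e*e}  OUT={d*e, e*e}

Merge at B5: IN[B5] = OUT[B4] = {e*e}
Applying B5's transfer function to that IN value gives OUT[B5] (row B5 above).

Answer: {a-f, e*e}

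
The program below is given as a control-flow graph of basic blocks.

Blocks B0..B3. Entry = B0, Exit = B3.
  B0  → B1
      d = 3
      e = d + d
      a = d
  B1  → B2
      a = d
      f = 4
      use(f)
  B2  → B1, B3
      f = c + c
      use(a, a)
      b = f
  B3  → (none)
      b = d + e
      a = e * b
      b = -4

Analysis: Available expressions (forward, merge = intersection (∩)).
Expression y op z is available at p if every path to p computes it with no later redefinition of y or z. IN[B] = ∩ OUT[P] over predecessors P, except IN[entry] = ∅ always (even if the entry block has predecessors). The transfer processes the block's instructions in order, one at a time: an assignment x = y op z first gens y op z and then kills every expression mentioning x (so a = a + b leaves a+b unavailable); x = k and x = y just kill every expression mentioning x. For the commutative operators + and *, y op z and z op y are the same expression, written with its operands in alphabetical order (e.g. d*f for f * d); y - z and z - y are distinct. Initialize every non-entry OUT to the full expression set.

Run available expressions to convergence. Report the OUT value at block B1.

Answer: {d+d}

Trace:
Per-block solution:
  B0: | IN={} | OUT={d+d}
  B1: | IN={d+d} | OUT={d+d}
  B2: | IN={d+d} | OUT={c+c, d+d}
  B3: | IN={c+c, d+d} | OUT={c+c, d+d, d+e}

Merge at B1: IN[B1] = OUT[B0] ∩ OUT[B2] = {d+d}
Applying B1's transfer function to that IN value gives OUT[B1] (row B1 above).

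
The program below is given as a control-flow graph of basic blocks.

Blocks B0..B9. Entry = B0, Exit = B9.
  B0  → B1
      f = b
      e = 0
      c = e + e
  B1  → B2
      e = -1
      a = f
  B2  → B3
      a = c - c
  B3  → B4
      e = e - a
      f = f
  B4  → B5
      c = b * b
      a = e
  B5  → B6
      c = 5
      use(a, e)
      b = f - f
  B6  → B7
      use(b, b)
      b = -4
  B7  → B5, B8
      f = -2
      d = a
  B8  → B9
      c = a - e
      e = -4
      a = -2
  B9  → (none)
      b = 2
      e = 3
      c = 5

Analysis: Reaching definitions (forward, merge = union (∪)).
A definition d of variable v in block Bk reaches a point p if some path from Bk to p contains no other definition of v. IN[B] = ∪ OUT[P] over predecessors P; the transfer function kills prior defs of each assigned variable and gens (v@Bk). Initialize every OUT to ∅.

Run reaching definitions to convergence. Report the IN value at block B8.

Fixpoint table:
  B0:  IN={}  OUT={c@B0, e@B0, f@B0}
  B1:  IN={c@B0, e@B0, f@B0}  OUT={a@B1, c@B0, e@B1, f@B0}
  B2:  IN={a@B1, c@B0, e@B1, f@B0}  OUT={a@B2, c@B0, e@B1, f@B0}
  B3:  IN={a@B2, c@B0, e@B1, f@B0}  OUT={a@B2, c@B0, e@B3, f@B3}
  B4:  IN={a@B2, c@B0, e@B3, f@B3}  OUT={a@B4, c@B4, e@B3, f@B3}
  B5:  IN={a@B4, b@B6, c@B4, c@B5, d@B7, e@B3, f@B3, f@B7}  OUT={a@B4, b@B5, c@B5, d@B7, e@B3, f@B3, f@B7}
  B6:  IN={a@B4, b@B5, c@B5, d@B7, e@B3, f@B3, f@B7}  OUT={a@B4, b@B6, c@B5, d@B7, e@B3, f@B3, f@B7}
  B7:  IN={a@B4, b@B6, c@B5, d@B7, e@B3, f@B3, f@B7}  OUT={a@B4, b@B6, c@B5, d@B7, e@B3, f@B7}
  B8:  IN={a@B4, b@B6, c@B5, d@B7, e@B3, f@B7}  OUT={a@B8, b@B6, c@B8, d@B7, e@B8, f@B7}
  B9:  IN={a@B8, b@B6, c@B8, d@B7, e@B8, f@B7}  OUT={a@B8, b@B9, c@B9, d@B7, e@B9, f@B7}

Merge at B8: IN[B8] = OUT[B7] = {a@B4, b@B6, c@B5, d@B7, e@B3, f@B7}

Answer: {a@B4, b@B6, c@B5, d@B7, e@B3, f@B7}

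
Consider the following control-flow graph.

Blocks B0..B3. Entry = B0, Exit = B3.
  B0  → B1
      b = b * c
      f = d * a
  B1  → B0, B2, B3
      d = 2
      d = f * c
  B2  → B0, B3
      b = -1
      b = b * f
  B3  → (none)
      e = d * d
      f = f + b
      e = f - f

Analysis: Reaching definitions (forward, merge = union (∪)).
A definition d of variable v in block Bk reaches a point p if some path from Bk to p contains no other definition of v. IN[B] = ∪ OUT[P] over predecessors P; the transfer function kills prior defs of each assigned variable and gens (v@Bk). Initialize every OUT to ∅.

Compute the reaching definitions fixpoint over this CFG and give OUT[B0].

Answer: {b@B0, d@B1, f@B0}

Trace:
Per-block solution:
  B0:   IN={b@B0, b@B2, d@B1, f@B0}   OUT={b@B0, d@B1, f@B0}
  B1:   IN={b@B0, d@B1, f@B0}   OUT={b@B0, d@B1, f@B0}
  B2:   IN={b@B0, d@B1, f@B0}   OUT={b@B2, d@B1, f@B0}
  B3:   IN={b@B0, b@B2, d@B1, f@B0}   OUT={b@B0, b@B2, d@B1, e@B3, f@B3}

Merge at B0 (entry node, so the boundary value {} is joined with the incoming edge(s)): IN[B0] = {} ⊔ OUT[B1] ⊔ OUT[B2] = {b@B0, b@B2, d@B1, f@B0}
Applying B0's transfer function to that IN value gives OUT[B0] (row B0 above).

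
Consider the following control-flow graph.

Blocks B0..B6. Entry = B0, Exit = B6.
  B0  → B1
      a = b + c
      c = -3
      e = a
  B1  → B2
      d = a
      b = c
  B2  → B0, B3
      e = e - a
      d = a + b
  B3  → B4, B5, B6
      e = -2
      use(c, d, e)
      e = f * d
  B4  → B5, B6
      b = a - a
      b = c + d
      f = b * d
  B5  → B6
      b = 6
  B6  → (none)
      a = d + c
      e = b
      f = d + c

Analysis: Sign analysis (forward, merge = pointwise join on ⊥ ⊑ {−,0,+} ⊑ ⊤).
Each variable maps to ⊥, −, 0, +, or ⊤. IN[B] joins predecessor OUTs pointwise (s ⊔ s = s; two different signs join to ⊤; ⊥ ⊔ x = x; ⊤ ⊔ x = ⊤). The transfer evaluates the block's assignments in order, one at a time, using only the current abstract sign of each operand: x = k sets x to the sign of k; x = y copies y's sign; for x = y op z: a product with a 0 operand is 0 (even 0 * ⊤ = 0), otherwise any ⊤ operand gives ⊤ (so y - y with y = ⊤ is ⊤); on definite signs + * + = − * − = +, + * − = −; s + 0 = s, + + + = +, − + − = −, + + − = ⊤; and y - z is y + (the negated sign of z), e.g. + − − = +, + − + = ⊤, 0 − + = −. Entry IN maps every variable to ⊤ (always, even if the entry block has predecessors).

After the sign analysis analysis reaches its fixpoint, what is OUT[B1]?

Fixpoint table:
  B0: | IN=(all ⊤) | OUT={c:-; rest ⊤}
  B1: | IN={c:-; rest ⊤} | OUT={b:-, c:-; rest ⊤}
  B2: | IN={b:-, c:-; rest ⊤} | OUT={b:-, c:-; rest ⊤}
  B3: | IN={b:-, c:-; rest ⊤} | OUT={b:-, c:-; rest ⊤}
  B4: | IN={b:-, c:-; rest ⊤} | OUT={c:-; rest ⊤}
  B5: | IN={c:-; rest ⊤} | OUT={b:+, c:-; rest ⊤}
  B6: | IN={c:-; rest ⊤} | OUT={c:-; rest ⊤}

Merge at B1: IN[B1] = OUT[B0] = {a: ⊤, b: ⊤, c: -, d: ⊤, e: ⊤, f: ⊤}
Applying B1's transfer function to that IN value gives OUT[B1] (row B1 above).

Answer: {a: ⊤, b: -, c: -, d: ⊤, e: ⊤, f: ⊤}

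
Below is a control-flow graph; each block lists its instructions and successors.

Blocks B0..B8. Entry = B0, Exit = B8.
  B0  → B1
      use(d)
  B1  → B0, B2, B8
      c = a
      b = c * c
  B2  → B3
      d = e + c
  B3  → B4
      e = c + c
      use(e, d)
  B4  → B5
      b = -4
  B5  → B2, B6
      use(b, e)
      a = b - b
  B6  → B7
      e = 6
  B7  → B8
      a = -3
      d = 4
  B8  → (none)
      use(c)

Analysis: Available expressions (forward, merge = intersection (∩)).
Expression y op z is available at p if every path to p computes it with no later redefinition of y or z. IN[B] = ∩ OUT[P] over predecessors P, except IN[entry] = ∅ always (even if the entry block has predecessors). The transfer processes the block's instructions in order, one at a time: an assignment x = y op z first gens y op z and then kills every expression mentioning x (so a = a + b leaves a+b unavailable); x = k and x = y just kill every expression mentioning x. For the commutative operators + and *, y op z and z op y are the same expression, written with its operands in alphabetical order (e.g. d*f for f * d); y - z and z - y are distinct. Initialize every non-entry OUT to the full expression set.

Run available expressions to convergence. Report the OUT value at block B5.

Fixpoint table:
  B0:   IN={}   OUT={}
  B1:   IN={}   OUT={c*c}
  B2:   IN={c*c}   OUT={c*c, c+e}
  B3:   IN={c*c, c+e}   OUT={c*c, c+c}
  B4:   IN={c*c, c+c}   OUT={c*c, c+c}
  B5:   IN={c*c, c+c}   OUT={b-b, c*c, c+c}
  B6:   IN={b-b, c*c, c+c}   OUT={b-b, c*c, c+c}
  B7:   IN={b-b, c*c, c+c}   OUT={b-b, c*c, c+c}
  B8:   IN={c*c}   OUT={c*c}

Merge at B5: IN[B5] = OUT[B4] = {c*c, c+c}
Applying B5's transfer function to that IN value gives OUT[B5] (row B5 above).

Answer: {b-b, c*c, c+c}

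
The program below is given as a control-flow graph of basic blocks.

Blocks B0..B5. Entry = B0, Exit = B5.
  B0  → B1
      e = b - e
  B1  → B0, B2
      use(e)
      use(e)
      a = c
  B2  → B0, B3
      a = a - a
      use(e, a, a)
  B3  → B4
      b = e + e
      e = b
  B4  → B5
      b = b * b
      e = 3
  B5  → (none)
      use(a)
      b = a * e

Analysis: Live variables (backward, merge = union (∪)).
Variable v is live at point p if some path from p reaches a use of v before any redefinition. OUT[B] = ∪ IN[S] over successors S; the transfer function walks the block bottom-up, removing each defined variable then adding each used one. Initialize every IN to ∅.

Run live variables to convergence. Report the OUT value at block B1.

Fixpoint table:
  B0:  IN={b, c, e}  OUT={b, c, e}
  B1:  IN={b, c, e}  OUT={a, b, c, e}
  B2:  IN={a, b, c, e}  OUT={a, b, c, e}
  B3:  IN={a, e}  OUT={a, b}
  B4:  IN={a, b}  OUT={a, e}
  B5:  IN={a, e}  OUT={}

Merge at B1: OUT[B1] = IN[B0] ⊔ IN[B2] = {a, b, c, e}

Answer: {a, b, c, e}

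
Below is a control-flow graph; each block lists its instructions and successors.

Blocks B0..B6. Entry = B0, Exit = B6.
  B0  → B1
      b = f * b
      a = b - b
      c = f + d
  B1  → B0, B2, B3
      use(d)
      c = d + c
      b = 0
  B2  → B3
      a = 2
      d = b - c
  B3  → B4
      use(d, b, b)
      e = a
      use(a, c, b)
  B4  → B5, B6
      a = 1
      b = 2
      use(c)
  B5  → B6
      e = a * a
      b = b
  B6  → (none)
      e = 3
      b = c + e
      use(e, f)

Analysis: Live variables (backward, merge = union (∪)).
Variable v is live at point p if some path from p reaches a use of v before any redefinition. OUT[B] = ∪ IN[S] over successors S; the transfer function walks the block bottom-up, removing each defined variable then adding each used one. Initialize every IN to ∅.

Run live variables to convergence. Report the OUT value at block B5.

Per-block solution:
  B0:  IN={b, d, f}  OUT={a, c, d, f}
  B1:  IN={a, c, d, f}  OUT={a, b, c, d, f}
  B2:  IN={b, c, f}  OUT={a, b, c, d, f}
  B3:  IN={a, b, c, d, f}  OUT={c, f}
  B4:  IN={c, f}  OUT={a, b, c, f}
  B5:  IN={a, b, c, f}  OUT={c, f}
  B6:  IN={c, f}  OUT={}

Merge at B5: OUT[B5] = IN[B6] = {c, f}

Answer: {c, f}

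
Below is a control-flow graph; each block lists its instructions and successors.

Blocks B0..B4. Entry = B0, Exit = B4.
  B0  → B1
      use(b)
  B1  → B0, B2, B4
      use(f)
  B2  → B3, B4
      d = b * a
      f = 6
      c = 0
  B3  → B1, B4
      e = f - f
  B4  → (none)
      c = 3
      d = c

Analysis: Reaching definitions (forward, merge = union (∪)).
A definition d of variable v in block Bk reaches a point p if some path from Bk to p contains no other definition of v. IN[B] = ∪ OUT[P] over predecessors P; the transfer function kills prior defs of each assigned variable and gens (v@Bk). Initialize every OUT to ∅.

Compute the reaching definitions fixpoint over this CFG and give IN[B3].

Fixpoint table:
  B0:   IN={c@B2, d@B2, e@B3, f@B2}   OUT={c@B2, d@B2, e@B3, f@B2}
  B1:   IN={c@B2, d@B2, e@B3, f@B2}   OUT={c@B2, d@B2, e@B3, f@B2}
  B2:   IN={c@B2, d@B2, e@B3, f@B2}   OUT={c@B2, d@B2, e@B3, f@B2}
  B3:   IN={c@B2, d@B2, e@B3, f@B2}   OUT={c@B2, d@B2, e@B3, f@B2}
  B4:   IN={c@B2, d@B2, e@B3, f@B2}   OUT={c@B4, d@B4, e@B3, f@B2}

Merge at B3: IN[B3] = OUT[B2] = {c@B2, d@B2, e@B3, f@B2}

Answer: {c@B2, d@B2, e@B3, f@B2}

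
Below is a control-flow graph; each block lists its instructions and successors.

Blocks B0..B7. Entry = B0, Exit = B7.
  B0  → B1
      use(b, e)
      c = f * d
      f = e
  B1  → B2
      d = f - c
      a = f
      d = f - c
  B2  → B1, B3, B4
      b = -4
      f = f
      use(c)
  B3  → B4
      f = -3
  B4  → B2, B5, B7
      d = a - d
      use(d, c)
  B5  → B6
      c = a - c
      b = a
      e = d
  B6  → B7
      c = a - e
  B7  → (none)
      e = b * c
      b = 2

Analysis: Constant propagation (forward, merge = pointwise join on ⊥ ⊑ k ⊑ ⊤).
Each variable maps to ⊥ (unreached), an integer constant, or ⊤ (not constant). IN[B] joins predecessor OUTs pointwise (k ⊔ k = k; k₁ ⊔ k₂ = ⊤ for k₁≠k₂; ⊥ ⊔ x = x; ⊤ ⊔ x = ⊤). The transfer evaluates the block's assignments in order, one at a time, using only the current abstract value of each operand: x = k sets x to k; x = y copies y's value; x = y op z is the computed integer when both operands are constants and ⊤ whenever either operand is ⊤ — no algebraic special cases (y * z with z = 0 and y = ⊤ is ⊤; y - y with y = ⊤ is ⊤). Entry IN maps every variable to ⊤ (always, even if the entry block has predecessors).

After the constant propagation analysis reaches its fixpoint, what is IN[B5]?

Fixpoint table:
  B0:  IN=(all ⊤)  OUT=(all ⊤)
  B1:  IN=(all ⊤)  OUT=(all ⊤)
  B2:  IN=(all ⊤)  OUT={b:-4; rest ⊤}
  B3:  IN={b:-4; rest ⊤}  OUT={b:-4, f:-3; rest ⊤}
  B4:  IN={b:-4; rest ⊤}  OUT={b:-4; rest ⊤}
  B5:  IN={b:-4; rest ⊤}  OUT=(all ⊤)
  B6:  IN=(all ⊤)  OUT=(all ⊤)
  B7:  IN=(all ⊤)  OUT={b:2; rest ⊤}

Merge at B5: IN[B5] = OUT[B4] = {a: ⊤, b: -4, c: ⊤, d: ⊤, e: ⊤, f: ⊤}

Answer: {a: ⊤, b: -4, c: ⊤, d: ⊤, e: ⊤, f: ⊤}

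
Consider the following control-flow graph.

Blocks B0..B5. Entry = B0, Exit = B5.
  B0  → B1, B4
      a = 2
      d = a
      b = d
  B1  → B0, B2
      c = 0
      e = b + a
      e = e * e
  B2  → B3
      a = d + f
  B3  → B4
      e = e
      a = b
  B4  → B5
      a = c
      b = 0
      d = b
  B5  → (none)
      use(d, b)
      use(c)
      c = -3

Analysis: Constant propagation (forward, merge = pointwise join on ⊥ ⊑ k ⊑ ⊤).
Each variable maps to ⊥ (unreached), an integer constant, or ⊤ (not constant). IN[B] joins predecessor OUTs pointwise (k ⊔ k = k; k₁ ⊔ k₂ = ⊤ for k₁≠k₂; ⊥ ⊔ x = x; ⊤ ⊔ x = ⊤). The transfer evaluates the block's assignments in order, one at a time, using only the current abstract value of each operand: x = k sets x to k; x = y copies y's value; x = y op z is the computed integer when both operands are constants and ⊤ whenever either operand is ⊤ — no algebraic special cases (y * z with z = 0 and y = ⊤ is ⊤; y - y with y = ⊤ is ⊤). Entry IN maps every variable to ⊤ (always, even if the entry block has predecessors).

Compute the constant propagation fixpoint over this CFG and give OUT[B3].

Answer: {a: 2, b: 2, c: 0, d: 2, e: 16, f: ⊤}

Trace:
Fixpoint table:
  B0:   IN=(all ⊤)   OUT={a:2, b:2, d:2; rest ⊤}
  B1:   IN={a:2, b:2, d:2; rest ⊤}   OUT={a:2, b:2, c:0, d:2, e:16; rest ⊤}
  B2:   IN={a:2, b:2, c:0, d:2, e:16; rest ⊤}   OUT={b:2, c:0, d:2, e:16; rest ⊤}
  B3:   IN={b:2, c:0, d:2, e:16; rest ⊤}   OUT={a:2, b:2, c:0, d:2, e:16; rest ⊤}
  B4:   IN={a:2, b:2, d:2; rest ⊤}   OUT={b:0, d:0; rest ⊤}
  B5:   IN={b:0, d:0; rest ⊤}   OUT={b:0, c:-3, d:0; rest ⊤}

Merge at B3: IN[B3] = OUT[B2] = {a: ⊤, b: 2, c: 0, d: 2, e: 16, f: ⊤}
Applying B3's transfer function to that IN value gives OUT[B3] (row B3 above).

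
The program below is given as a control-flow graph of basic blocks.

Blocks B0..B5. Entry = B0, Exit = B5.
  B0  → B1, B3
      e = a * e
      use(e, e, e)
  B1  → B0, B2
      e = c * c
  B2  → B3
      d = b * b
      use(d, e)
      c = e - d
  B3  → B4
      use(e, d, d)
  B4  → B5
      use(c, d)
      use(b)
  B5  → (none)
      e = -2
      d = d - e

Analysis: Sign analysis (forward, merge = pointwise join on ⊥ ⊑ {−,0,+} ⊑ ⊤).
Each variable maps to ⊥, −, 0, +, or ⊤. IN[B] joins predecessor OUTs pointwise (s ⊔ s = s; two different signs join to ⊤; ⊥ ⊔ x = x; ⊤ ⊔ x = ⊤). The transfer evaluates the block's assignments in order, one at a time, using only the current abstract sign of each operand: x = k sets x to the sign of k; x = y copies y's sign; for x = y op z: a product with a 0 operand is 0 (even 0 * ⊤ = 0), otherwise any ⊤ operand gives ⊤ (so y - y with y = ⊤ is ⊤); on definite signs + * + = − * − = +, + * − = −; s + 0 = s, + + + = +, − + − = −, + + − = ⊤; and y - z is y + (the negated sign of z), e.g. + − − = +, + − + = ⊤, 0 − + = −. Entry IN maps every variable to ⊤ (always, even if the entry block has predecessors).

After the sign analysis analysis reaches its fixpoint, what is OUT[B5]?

Answer: {a: ⊤, b: ⊤, c: ⊤, d: ⊤, e: -, f: ⊤}

Derivation:
Per-block solution:
  B0:   IN=(all ⊤)   OUT=(all ⊤)
  B1:   IN=(all ⊤)   OUT=(all ⊤)
  B2:   IN=(all ⊤)   OUT=(all ⊤)
  B3:   IN=(all ⊤)   OUT=(all ⊤)
  B4:   IN=(all ⊤)   OUT=(all ⊤)
  B5:   IN=(all ⊤)   OUT={e:-; rest ⊤}

Merge at B5: IN[B5] = OUT[B4] = {a: ⊤, b: ⊤, c: ⊤, d: ⊤, e: ⊤, f: ⊤}
Applying B5's transfer function to that IN value gives OUT[B5] (row B5 above).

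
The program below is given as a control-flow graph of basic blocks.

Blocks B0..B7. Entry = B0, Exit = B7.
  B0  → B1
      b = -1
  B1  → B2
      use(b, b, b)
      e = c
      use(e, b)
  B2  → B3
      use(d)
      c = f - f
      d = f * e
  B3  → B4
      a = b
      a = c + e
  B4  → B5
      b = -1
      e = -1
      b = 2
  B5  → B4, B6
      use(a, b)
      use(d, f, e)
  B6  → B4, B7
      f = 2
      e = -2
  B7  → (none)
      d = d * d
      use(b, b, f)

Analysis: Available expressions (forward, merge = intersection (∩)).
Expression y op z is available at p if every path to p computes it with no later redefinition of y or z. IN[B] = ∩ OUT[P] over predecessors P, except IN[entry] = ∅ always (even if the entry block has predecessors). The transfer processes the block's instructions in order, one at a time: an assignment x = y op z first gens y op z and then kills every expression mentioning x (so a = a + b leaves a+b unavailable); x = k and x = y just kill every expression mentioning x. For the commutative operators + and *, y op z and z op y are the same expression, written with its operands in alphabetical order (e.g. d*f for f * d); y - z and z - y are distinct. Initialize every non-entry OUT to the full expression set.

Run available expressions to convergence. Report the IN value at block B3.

Fixpoint table:
  B0:   IN={}   OUT={}
  B1:   IN={}   OUT={}
  B2:   IN={}   OUT={e*f, f-f}
  B3:   IN={e*f, f-f}   OUT={c+e, e*f, f-f}
  B4:   IN={}   OUT={}
  B5:   IN={}   OUT={}
  B6:   IN={}   OUT={}
  B7:   IN={}   OUT={}

Merge at B3: IN[B3] = OUT[B2] = {e*f, f-f}

Answer: {e*f, f-f}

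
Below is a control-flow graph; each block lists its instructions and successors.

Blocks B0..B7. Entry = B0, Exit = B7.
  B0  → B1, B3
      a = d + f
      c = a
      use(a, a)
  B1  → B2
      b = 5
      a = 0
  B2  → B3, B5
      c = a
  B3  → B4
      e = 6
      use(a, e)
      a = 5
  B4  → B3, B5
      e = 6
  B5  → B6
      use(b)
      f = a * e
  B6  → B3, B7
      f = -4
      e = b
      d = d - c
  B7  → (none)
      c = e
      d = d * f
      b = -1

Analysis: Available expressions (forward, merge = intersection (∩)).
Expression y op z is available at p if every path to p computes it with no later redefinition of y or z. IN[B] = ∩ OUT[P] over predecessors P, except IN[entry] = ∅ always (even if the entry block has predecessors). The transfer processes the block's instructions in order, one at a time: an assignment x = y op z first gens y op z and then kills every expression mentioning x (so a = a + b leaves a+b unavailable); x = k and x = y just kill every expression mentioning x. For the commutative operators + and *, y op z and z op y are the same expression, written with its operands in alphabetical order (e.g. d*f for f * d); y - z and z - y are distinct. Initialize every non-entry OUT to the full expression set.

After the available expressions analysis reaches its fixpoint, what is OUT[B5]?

Converged values:
  B0:   IN={}   OUT={d+f}
  B1:   IN={d+f}   OUT={d+f}
  B2:   IN={d+f}   OUT={d+f}
  B3:   IN={}   OUT={}
  B4:   IN={}   OUT={}
  B5:   IN={}   OUT={a*e}
  B6:   IN={a*e}   OUT={}
  B7:   IN={}   OUT={}

Merge at B5: IN[B5] = OUT[B2] ∩ OUT[B4] = {}
Applying B5's transfer function to that IN value gives OUT[B5] (row B5 above).

Answer: {a*e}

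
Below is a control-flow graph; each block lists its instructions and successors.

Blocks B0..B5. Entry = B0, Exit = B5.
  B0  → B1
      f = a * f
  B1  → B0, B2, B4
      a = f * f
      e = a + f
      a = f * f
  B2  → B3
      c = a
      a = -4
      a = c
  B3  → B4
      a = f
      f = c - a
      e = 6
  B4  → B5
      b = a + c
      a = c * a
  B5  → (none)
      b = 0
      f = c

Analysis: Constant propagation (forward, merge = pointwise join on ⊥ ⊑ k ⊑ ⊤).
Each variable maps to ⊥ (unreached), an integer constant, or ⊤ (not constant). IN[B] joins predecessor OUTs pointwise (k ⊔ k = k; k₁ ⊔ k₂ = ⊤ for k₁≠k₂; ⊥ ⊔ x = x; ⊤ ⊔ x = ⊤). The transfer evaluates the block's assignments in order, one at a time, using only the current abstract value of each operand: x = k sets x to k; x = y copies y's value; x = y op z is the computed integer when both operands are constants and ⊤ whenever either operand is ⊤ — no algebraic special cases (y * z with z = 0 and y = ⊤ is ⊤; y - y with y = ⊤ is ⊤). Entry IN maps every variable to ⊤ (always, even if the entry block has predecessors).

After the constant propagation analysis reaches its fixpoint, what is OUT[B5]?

Answer: {a: ⊤, b: 0, c: ⊤, d: ⊤, e: ⊤, f: ⊤}

Trace:
Per-block solution:
  B0:   IN=(all ⊤)   OUT=(all ⊤)
  B1:   IN=(all ⊤)   OUT=(all ⊤)
  B2:   IN=(all ⊤)   OUT=(all ⊤)
  B3:   IN=(all ⊤)   OUT={e:6; rest ⊤}
  B4:   IN=(all ⊤)   OUT=(all ⊤)
  B5:   IN=(all ⊤)   OUT={b:0; rest ⊤}

Merge at B5: IN[B5] = OUT[B4] = {a: ⊤, b: ⊤, c: ⊤, d: ⊤, e: ⊤, f: ⊤}
Applying B5's transfer function to that IN value gives OUT[B5] (row B5 above).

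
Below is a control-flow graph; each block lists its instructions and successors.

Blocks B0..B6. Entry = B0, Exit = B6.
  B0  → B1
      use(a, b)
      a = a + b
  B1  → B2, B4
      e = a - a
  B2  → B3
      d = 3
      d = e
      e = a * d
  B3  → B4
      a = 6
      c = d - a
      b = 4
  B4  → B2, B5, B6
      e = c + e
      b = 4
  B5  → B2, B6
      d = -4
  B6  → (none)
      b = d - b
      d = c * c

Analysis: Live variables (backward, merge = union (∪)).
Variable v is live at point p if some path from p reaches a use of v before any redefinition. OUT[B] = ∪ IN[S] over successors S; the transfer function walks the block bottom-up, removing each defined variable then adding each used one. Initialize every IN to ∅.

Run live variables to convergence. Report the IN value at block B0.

Answer: {a, b, c, d}

Working:
Fixpoint table:
  B0: | IN={a, b, c, d} | OUT={a, c, d}
  B1: | IN={a, c, d} | OUT={a, c, d, e}
  B2: | IN={a, e} | OUT={d, e}
  B3: | IN={d, e} | OUT={a, c, d, e}
  B4: | IN={a, c, d, e} | OUT={a, b, c, d, e}
  B5: | IN={a, b, c, e} | OUT={a, b, c, d, e}
  B6: | IN={b, c, d} | OUT={}

Merge at B0: OUT[B0] = IN[B1] = {a, c, d}
Applying B0's transfer function to that OUT value gives IN[B0] (row B0 above).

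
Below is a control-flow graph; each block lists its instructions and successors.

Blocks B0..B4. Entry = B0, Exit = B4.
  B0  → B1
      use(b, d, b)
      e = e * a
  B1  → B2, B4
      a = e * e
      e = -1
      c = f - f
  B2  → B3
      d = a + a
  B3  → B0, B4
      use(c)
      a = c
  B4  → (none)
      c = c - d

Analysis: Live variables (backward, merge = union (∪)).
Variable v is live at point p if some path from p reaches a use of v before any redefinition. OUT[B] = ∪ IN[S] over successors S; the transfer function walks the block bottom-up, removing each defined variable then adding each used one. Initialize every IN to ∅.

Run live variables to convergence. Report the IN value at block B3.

Fixpoint table:
  B0:  IN={a, b, d, e, f}  OUT={b, d, e, f}
  B1:  IN={b, d, e, f}  OUT={a, b, c, d, e, f}
  B2:  IN={a, b, c, e, f}  OUT={b, c, d, e, f}
  B3:  IN={b, c, d, e, f}  OUT={a, b, c, d, e, f}
  B4:  IN={c, d}  OUT={}

Merge at B3: OUT[B3] = IN[B0] ⊔ IN[B4] = {a, b, c, d, e, f}
Applying B3's transfer function to that OUT value gives IN[B3] (row B3 above).

Answer: {b, c, d, e, f}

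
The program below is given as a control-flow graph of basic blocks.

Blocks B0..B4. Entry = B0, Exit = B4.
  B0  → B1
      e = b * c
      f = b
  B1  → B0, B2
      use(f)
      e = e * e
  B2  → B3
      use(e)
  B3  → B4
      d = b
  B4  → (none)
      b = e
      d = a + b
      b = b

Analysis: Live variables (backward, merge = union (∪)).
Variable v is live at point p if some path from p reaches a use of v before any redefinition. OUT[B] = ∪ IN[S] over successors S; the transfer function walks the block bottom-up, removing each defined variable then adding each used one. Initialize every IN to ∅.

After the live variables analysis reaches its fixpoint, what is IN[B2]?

Converged values:
  B0:  IN={a, b, c}  OUT={a, b, c, e, f}
  B1:  IN={a, b, c, e, f}  OUT={a, b, c, e}
  B2:  IN={a, b, e}  OUT={a, b, e}
  B3:  IN={a, b, e}  OUT={a, e}
  B4:  IN={a, e}  OUT={}

Merge at B2: OUT[B2] = IN[B3] = {a, b, e}
Applying B2's transfer function to that OUT value gives IN[B2] (row B2 above).

Answer: {a, b, e}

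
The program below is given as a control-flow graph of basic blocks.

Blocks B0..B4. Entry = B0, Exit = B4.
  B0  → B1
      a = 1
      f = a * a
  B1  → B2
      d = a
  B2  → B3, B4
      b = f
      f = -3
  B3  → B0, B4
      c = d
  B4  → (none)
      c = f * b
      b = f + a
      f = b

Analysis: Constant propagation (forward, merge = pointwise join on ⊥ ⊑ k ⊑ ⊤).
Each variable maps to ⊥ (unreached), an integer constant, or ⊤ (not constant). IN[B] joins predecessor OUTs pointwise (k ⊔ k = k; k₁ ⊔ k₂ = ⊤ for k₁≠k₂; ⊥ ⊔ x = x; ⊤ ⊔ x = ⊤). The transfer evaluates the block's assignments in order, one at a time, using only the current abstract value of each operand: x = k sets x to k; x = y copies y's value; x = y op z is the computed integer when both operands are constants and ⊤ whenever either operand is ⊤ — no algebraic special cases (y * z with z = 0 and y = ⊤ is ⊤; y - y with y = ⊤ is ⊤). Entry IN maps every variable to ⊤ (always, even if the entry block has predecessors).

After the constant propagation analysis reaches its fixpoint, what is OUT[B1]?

Answer: {a: 1, b: ⊤, c: ⊤, d: 1, e: ⊤, f: 1}

Trace:
Fixpoint table:
  B0:   IN=(all ⊤)   OUT={a:1, f:1; rest ⊤}
  B1:   IN={a:1, f:1; rest ⊤}   OUT={a:1, d:1, f:1; rest ⊤}
  B2:   IN={a:1, d:1, f:1; rest ⊤}   OUT={a:1, b:1, d:1, f:-3; rest ⊤}
  B3:   IN={a:1, b:1, d:1, f:-3; rest ⊤}   OUT={a:1, b:1, c:1, d:1, f:-3; rest ⊤}
  B4:   IN={a:1, b:1, d:1, f:-3; rest ⊤}   OUT={a:1, b:-2, c:-3, d:1, f:-2; rest ⊤}

Merge at B1: IN[B1] = OUT[B0] = {a: 1, b: ⊤, c: ⊤, d: ⊤, e: ⊤, f: 1}
Applying B1's transfer function to that IN value gives OUT[B1] (row B1 above).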